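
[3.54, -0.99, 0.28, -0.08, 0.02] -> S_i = 3.54*(-0.28)^i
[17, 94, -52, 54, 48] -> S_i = Random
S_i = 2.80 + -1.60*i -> [2.8, 1.2, -0.4, -2.0, -3.6]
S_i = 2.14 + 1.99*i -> [2.14, 4.13, 6.12, 8.11, 10.1]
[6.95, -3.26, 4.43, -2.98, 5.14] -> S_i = Random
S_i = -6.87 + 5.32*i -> [-6.87, -1.55, 3.77, 9.09, 14.41]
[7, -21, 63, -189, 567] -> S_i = 7*-3^i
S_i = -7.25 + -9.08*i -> [-7.25, -16.33, -25.41, -34.49, -43.57]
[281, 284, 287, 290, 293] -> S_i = 281 + 3*i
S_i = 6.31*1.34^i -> [6.31, 8.46, 11.33, 15.18, 20.34]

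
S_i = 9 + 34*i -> [9, 43, 77, 111, 145]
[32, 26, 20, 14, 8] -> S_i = 32 + -6*i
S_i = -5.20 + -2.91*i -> [-5.2, -8.11, -11.02, -13.93, -16.84]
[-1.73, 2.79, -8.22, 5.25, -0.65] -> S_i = Random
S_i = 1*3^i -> [1, 3, 9, 27, 81]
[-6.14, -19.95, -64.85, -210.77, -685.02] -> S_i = -6.14*3.25^i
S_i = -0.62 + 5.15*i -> [-0.62, 4.53, 9.68, 14.83, 19.98]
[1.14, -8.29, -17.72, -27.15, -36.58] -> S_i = 1.14 + -9.43*i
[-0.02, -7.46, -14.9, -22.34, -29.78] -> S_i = -0.02 + -7.44*i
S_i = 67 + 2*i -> [67, 69, 71, 73, 75]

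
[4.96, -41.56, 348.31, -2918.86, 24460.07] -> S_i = 4.96*(-8.38)^i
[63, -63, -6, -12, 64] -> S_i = Random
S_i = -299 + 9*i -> [-299, -290, -281, -272, -263]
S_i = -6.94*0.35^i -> [-6.94, -2.43, -0.85, -0.3, -0.1]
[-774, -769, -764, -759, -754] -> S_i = -774 + 5*i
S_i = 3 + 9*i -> [3, 12, 21, 30, 39]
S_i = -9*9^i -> [-9, -81, -729, -6561, -59049]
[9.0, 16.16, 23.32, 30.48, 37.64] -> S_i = 9.00 + 7.16*i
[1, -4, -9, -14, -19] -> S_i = 1 + -5*i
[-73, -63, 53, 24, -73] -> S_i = Random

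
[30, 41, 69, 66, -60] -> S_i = Random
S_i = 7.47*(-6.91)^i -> [7.47, -51.62, 356.68, -2464.65, 17030.71]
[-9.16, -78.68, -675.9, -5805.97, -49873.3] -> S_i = -9.16*8.59^i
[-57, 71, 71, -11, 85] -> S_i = Random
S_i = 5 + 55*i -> [5, 60, 115, 170, 225]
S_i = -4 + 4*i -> [-4, 0, 4, 8, 12]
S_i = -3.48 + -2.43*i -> [-3.48, -5.91, -8.34, -10.77, -13.2]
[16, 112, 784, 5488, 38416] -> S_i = 16*7^i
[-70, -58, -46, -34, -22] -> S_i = -70 + 12*i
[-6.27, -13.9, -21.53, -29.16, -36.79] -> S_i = -6.27 + -7.63*i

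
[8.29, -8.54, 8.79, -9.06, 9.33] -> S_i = 8.29*(-1.03)^i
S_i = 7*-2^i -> [7, -14, 28, -56, 112]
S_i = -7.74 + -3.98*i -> [-7.74, -11.72, -15.7, -19.68, -23.66]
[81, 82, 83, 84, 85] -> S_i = 81 + 1*i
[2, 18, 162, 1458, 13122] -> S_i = 2*9^i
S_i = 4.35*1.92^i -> [4.35, 8.35, 16.04, 30.79, 59.11]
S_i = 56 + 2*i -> [56, 58, 60, 62, 64]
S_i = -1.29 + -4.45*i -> [-1.29, -5.74, -10.19, -14.64, -19.09]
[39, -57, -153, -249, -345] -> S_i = 39 + -96*i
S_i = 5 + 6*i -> [5, 11, 17, 23, 29]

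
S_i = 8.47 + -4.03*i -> [8.47, 4.44, 0.41, -3.62, -7.65]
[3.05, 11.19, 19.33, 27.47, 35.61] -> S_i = 3.05 + 8.14*i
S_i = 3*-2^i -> [3, -6, 12, -24, 48]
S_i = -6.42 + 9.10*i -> [-6.42, 2.68, 11.78, 20.88, 29.98]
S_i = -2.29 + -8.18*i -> [-2.29, -10.47, -18.65, -26.83, -35.01]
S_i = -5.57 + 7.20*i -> [-5.57, 1.63, 8.83, 16.03, 23.23]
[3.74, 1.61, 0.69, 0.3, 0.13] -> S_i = 3.74*0.43^i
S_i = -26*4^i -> [-26, -104, -416, -1664, -6656]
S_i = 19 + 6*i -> [19, 25, 31, 37, 43]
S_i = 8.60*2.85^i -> [8.6, 24.51, 69.85, 199.08, 567.39]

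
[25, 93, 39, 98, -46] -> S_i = Random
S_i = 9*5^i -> [9, 45, 225, 1125, 5625]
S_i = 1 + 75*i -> [1, 76, 151, 226, 301]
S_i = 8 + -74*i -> [8, -66, -140, -214, -288]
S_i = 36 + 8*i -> [36, 44, 52, 60, 68]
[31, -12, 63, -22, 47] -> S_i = Random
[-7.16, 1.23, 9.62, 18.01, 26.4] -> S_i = -7.16 + 8.39*i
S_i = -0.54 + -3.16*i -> [-0.54, -3.7, -6.86, -10.02, -13.18]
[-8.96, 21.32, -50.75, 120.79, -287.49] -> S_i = -8.96*(-2.38)^i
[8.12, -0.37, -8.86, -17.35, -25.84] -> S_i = 8.12 + -8.49*i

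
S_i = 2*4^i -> [2, 8, 32, 128, 512]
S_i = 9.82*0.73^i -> [9.82, 7.17, 5.23, 3.82, 2.79]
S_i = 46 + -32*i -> [46, 14, -18, -50, -82]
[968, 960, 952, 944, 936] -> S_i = 968 + -8*i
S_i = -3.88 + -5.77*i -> [-3.88, -9.65, -15.42, -21.19, -26.96]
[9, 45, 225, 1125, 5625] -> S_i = 9*5^i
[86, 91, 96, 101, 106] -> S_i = 86 + 5*i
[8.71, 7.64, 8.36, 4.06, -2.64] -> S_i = Random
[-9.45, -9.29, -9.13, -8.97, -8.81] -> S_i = -9.45 + 0.16*i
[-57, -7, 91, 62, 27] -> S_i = Random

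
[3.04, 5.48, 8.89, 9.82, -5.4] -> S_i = Random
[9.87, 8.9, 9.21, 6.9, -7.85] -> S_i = Random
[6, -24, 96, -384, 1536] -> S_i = 6*-4^i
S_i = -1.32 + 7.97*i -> [-1.32, 6.65, 14.62, 22.59, 30.56]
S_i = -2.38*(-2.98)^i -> [-2.38, 7.09, -21.14, 62.98, -187.69]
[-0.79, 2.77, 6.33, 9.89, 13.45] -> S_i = -0.79 + 3.56*i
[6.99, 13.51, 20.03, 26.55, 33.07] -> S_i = 6.99 + 6.52*i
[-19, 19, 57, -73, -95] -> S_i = Random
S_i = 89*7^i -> [89, 623, 4361, 30527, 213689]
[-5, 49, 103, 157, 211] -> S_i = -5 + 54*i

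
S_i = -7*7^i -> [-7, -49, -343, -2401, -16807]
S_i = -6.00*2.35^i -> [-6.0, -14.1, -33.14, -77.87, -182.99]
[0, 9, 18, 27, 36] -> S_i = 0 + 9*i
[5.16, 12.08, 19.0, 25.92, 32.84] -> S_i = 5.16 + 6.92*i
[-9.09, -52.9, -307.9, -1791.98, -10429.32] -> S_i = -9.09*5.82^i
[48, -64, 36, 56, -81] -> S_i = Random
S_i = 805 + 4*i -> [805, 809, 813, 817, 821]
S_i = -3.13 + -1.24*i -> [-3.13, -4.37, -5.61, -6.85, -8.09]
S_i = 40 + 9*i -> [40, 49, 58, 67, 76]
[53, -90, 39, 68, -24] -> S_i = Random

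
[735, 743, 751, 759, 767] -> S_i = 735 + 8*i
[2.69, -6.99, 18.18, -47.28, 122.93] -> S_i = 2.69*(-2.60)^i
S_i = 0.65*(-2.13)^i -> [0.65, -1.38, 2.95, -6.28, 13.38]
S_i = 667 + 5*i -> [667, 672, 677, 682, 687]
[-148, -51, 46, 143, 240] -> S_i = -148 + 97*i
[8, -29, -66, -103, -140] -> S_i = 8 + -37*i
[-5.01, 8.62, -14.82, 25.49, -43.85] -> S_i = -5.01*(-1.72)^i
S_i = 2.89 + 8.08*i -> [2.89, 10.97, 19.05, 27.13, 35.21]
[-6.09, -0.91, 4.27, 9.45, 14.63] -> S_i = -6.09 + 5.18*i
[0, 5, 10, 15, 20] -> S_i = 0 + 5*i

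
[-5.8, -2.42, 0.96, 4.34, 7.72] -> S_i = -5.80 + 3.38*i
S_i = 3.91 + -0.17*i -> [3.91, 3.74, 3.57, 3.4, 3.23]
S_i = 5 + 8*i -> [5, 13, 21, 29, 37]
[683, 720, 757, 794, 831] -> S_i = 683 + 37*i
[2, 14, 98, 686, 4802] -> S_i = 2*7^i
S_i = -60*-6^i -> [-60, 360, -2160, 12960, -77760]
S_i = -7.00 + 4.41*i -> [-7.0, -2.59, 1.82, 6.23, 10.64]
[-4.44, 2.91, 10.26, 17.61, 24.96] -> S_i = -4.44 + 7.35*i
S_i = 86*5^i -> [86, 430, 2150, 10750, 53750]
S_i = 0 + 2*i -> [0, 2, 4, 6, 8]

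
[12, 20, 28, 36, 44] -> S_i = 12 + 8*i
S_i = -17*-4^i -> [-17, 68, -272, 1088, -4352]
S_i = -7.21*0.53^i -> [-7.21, -3.82, -2.03, -1.07, -0.57]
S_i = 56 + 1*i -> [56, 57, 58, 59, 60]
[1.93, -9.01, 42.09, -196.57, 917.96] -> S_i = 1.93*(-4.67)^i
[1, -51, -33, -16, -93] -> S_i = Random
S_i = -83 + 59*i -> [-83, -24, 35, 94, 153]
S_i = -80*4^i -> [-80, -320, -1280, -5120, -20480]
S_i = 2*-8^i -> [2, -16, 128, -1024, 8192]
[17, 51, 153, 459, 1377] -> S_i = 17*3^i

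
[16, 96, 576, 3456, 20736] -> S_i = 16*6^i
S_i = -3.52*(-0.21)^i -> [-3.52, 0.74, -0.16, 0.03, -0.01]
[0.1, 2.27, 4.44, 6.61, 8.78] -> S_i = 0.10 + 2.17*i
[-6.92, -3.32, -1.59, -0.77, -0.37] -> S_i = -6.92*0.48^i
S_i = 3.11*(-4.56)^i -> [3.11, -14.18, 64.67, -294.89, 1344.68]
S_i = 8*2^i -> [8, 16, 32, 64, 128]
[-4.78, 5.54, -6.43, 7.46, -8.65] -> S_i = -4.78*(-1.16)^i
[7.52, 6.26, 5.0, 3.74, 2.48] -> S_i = 7.52 + -1.26*i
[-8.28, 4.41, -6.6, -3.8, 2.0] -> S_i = Random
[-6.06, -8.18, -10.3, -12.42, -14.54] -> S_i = -6.06 + -2.12*i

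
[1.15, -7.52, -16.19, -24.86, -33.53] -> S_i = 1.15 + -8.67*i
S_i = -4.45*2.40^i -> [-4.45, -10.68, -25.63, -61.52, -147.64]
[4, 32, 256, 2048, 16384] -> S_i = 4*8^i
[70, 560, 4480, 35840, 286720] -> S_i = 70*8^i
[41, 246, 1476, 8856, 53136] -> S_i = 41*6^i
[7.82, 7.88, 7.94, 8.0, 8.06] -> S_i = 7.82 + 0.06*i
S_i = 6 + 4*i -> [6, 10, 14, 18, 22]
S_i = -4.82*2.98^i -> [-4.82, -14.36, -42.8, -127.55, -380.11]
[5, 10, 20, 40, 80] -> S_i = 5*2^i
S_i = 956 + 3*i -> [956, 959, 962, 965, 968]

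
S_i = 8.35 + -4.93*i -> [8.35, 3.42, -1.51, -6.44, -11.37]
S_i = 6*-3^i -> [6, -18, 54, -162, 486]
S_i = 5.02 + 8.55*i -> [5.02, 13.57, 22.12, 30.67, 39.22]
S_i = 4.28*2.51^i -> [4.28, 10.74, 26.96, 67.68, 169.88]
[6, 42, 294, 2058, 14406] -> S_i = 6*7^i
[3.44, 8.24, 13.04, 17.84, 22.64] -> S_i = 3.44 + 4.80*i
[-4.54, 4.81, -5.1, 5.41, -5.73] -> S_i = -4.54*(-1.06)^i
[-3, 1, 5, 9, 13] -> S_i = -3 + 4*i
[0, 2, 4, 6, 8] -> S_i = 0 + 2*i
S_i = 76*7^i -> [76, 532, 3724, 26068, 182476]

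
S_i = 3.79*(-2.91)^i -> [3.79, -11.03, 32.09, -93.39, 271.78]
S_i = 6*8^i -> [6, 48, 384, 3072, 24576]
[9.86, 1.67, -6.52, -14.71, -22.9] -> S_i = 9.86 + -8.19*i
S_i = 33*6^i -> [33, 198, 1188, 7128, 42768]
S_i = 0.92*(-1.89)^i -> [0.92, -1.74, 3.29, -6.21, 11.74]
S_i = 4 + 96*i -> [4, 100, 196, 292, 388]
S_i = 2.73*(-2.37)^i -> [2.73, -6.47, 15.33, -36.34, 86.13]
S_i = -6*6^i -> [-6, -36, -216, -1296, -7776]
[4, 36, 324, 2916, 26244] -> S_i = 4*9^i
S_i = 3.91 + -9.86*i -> [3.91, -5.95, -15.81, -25.67, -35.53]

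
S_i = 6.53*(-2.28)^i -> [6.53, -14.89, 33.95, -77.4, 176.46]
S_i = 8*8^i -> [8, 64, 512, 4096, 32768]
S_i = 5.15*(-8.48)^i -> [5.15, -43.67, 370.34, -3140.47, 26631.19]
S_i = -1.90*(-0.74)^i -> [-1.9, 1.41, -1.04, 0.77, -0.57]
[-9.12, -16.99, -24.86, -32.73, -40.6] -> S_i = -9.12 + -7.87*i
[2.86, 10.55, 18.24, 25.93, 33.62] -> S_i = 2.86 + 7.69*i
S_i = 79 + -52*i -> [79, 27, -25, -77, -129]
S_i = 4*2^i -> [4, 8, 16, 32, 64]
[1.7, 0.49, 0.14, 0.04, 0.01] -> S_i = 1.70*0.29^i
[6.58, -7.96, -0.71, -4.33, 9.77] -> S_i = Random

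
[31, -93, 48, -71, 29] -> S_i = Random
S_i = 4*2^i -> [4, 8, 16, 32, 64]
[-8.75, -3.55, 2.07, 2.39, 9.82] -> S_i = Random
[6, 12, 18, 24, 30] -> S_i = 6 + 6*i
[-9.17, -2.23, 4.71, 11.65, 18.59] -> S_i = -9.17 + 6.94*i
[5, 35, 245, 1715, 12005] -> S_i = 5*7^i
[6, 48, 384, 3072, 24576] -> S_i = 6*8^i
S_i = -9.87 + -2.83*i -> [-9.87, -12.7, -15.53, -18.36, -21.19]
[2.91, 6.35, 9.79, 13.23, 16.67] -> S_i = 2.91 + 3.44*i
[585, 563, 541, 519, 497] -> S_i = 585 + -22*i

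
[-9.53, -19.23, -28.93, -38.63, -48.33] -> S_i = -9.53 + -9.70*i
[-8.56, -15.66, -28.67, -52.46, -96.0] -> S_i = -8.56*1.83^i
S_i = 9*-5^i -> [9, -45, 225, -1125, 5625]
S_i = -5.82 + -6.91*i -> [-5.82, -12.73, -19.64, -26.55, -33.46]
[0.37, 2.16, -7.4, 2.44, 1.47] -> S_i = Random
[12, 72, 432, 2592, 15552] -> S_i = 12*6^i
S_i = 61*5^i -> [61, 305, 1525, 7625, 38125]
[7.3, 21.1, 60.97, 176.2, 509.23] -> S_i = 7.30*2.89^i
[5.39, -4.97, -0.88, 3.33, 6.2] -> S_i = Random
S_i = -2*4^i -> [-2, -8, -32, -128, -512]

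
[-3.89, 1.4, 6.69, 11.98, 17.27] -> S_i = -3.89 + 5.29*i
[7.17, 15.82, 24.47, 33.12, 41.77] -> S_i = 7.17 + 8.65*i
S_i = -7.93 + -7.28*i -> [-7.93, -15.21, -22.49, -29.77, -37.05]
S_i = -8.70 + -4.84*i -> [-8.7, -13.54, -18.38, -23.22, -28.06]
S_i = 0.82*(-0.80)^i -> [0.82, -0.66, 0.52, -0.42, 0.34]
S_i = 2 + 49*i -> [2, 51, 100, 149, 198]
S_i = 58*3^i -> [58, 174, 522, 1566, 4698]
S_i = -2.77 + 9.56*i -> [-2.77, 6.79, 16.35, 25.91, 35.47]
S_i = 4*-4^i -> [4, -16, 64, -256, 1024]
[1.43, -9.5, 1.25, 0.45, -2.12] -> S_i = Random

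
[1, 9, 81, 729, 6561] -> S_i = 1*9^i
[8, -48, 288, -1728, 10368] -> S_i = 8*-6^i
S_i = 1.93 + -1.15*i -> [1.93, 0.78, -0.37, -1.52, -2.67]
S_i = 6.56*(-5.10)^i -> [6.56, -33.46, 170.63, -870.19, 4437.97]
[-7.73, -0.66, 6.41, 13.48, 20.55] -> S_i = -7.73 + 7.07*i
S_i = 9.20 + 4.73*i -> [9.2, 13.93, 18.66, 23.39, 28.12]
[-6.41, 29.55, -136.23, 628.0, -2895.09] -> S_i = -6.41*(-4.61)^i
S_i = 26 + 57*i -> [26, 83, 140, 197, 254]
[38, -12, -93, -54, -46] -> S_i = Random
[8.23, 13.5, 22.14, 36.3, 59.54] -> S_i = 8.23*1.64^i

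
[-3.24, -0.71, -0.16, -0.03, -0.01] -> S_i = -3.24*0.22^i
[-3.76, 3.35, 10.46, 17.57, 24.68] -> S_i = -3.76 + 7.11*i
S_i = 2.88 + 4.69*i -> [2.88, 7.57, 12.26, 16.95, 21.64]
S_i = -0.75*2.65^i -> [-0.75, -1.99, -5.27, -13.96, -36.99]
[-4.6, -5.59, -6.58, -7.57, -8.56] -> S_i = -4.60 + -0.99*i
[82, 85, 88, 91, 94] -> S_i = 82 + 3*i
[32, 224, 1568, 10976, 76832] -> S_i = 32*7^i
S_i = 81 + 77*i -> [81, 158, 235, 312, 389]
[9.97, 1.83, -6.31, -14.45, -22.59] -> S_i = 9.97 + -8.14*i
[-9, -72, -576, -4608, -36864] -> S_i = -9*8^i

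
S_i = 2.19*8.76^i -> [2.19, 19.18, 168.06, 1472.16, 12896.16]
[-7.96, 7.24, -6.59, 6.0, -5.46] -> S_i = -7.96*(-0.91)^i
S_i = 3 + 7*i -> [3, 10, 17, 24, 31]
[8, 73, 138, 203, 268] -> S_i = 8 + 65*i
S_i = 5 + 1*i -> [5, 6, 7, 8, 9]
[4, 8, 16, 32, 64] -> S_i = 4*2^i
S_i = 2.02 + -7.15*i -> [2.02, -5.13, -12.28, -19.43, -26.58]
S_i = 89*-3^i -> [89, -267, 801, -2403, 7209]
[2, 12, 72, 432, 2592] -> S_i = 2*6^i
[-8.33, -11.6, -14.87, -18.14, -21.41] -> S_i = -8.33 + -3.27*i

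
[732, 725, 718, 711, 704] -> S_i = 732 + -7*i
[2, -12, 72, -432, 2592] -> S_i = 2*-6^i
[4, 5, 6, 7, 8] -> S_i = 4 + 1*i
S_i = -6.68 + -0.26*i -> [-6.68, -6.94, -7.2, -7.46, -7.72]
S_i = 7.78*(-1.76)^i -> [7.78, -13.69, 24.1, -42.41, 74.65]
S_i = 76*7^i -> [76, 532, 3724, 26068, 182476]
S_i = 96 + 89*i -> [96, 185, 274, 363, 452]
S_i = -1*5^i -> [-1, -5, -25, -125, -625]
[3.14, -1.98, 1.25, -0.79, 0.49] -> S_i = 3.14*(-0.63)^i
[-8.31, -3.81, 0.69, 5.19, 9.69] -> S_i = -8.31 + 4.50*i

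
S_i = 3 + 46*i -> [3, 49, 95, 141, 187]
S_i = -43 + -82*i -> [-43, -125, -207, -289, -371]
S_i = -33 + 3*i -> [-33, -30, -27, -24, -21]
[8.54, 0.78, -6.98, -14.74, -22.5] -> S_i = 8.54 + -7.76*i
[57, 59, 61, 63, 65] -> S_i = 57 + 2*i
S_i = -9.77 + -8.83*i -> [-9.77, -18.6, -27.43, -36.26, -45.09]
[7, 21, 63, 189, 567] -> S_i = 7*3^i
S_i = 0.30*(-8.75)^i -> [0.3, -2.62, 22.97, -200.98, 1758.54]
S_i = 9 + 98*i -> [9, 107, 205, 303, 401]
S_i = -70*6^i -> [-70, -420, -2520, -15120, -90720]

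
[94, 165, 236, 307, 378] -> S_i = 94 + 71*i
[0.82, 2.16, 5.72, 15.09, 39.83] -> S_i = 0.82*2.64^i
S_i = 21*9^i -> [21, 189, 1701, 15309, 137781]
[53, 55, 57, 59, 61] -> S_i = 53 + 2*i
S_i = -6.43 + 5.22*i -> [-6.43, -1.21, 4.01, 9.23, 14.45]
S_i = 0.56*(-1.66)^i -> [0.56, -0.93, 1.54, -2.56, 4.25]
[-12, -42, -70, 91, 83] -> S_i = Random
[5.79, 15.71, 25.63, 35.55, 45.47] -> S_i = 5.79 + 9.92*i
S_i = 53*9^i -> [53, 477, 4293, 38637, 347733]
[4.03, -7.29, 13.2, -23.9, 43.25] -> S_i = 4.03*(-1.81)^i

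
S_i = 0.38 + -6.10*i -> [0.38, -5.72, -11.82, -17.92, -24.02]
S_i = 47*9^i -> [47, 423, 3807, 34263, 308367]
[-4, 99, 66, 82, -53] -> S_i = Random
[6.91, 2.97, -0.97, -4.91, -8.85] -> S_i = 6.91 + -3.94*i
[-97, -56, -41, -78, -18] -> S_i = Random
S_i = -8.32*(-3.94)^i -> [-8.32, 32.78, -129.16, 508.88, -2004.97]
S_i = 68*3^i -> [68, 204, 612, 1836, 5508]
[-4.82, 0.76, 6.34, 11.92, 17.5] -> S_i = -4.82 + 5.58*i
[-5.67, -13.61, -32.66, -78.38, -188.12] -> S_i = -5.67*2.40^i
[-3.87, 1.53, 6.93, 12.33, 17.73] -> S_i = -3.87 + 5.40*i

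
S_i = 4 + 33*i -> [4, 37, 70, 103, 136]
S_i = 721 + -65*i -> [721, 656, 591, 526, 461]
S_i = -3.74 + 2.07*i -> [-3.74, -1.67, 0.4, 2.47, 4.54]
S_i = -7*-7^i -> [-7, 49, -343, 2401, -16807]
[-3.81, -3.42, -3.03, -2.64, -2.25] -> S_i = -3.81 + 0.39*i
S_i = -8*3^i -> [-8, -24, -72, -216, -648]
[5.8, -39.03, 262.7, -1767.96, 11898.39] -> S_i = 5.80*(-6.73)^i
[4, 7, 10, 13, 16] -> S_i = 4 + 3*i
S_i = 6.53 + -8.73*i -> [6.53, -2.2, -10.93, -19.66, -28.39]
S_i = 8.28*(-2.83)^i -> [8.28, -23.43, 66.31, -187.67, 531.1]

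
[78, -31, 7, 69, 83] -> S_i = Random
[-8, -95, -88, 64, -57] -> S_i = Random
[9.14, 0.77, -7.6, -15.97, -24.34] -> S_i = 9.14 + -8.37*i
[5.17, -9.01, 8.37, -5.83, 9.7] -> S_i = Random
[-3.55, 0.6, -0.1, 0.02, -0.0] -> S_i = -3.55*(-0.17)^i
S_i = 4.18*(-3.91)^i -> [4.18, -16.34, 63.9, -249.87, 976.97]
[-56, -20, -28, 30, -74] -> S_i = Random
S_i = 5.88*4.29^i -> [5.88, 25.23, 108.22, 464.25, 1991.62]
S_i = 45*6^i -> [45, 270, 1620, 9720, 58320]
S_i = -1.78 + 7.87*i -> [-1.78, 6.09, 13.96, 21.83, 29.7]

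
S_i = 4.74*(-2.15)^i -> [4.74, -10.19, 21.91, -47.11, 101.28]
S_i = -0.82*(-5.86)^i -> [-0.82, 4.81, -28.16, 165.01, -966.95]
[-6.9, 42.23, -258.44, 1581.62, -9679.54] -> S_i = -6.90*(-6.12)^i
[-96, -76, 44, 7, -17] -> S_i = Random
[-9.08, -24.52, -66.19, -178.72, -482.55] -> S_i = -9.08*2.70^i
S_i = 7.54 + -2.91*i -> [7.54, 4.63, 1.72, -1.19, -4.1]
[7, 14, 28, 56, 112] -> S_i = 7*2^i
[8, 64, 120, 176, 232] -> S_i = 8 + 56*i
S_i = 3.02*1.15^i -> [3.02, 3.47, 3.99, 4.59, 5.28]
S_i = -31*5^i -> [-31, -155, -775, -3875, -19375]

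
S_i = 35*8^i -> [35, 280, 2240, 17920, 143360]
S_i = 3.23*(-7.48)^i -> [3.23, -24.16, 180.72, -1351.78, 10111.34]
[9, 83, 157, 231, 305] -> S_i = 9 + 74*i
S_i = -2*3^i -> [-2, -6, -18, -54, -162]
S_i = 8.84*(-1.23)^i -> [8.84, -10.87, 13.37, -16.45, 20.23]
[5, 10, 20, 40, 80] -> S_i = 5*2^i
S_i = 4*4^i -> [4, 16, 64, 256, 1024]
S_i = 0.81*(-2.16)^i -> [0.81, -1.75, 3.78, -8.16, 17.63]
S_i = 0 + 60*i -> [0, 60, 120, 180, 240]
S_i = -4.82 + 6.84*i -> [-4.82, 2.02, 8.86, 15.7, 22.54]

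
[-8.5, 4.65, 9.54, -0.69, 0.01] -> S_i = Random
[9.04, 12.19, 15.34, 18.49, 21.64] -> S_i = 9.04 + 3.15*i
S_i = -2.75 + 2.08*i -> [-2.75, -0.67, 1.41, 3.49, 5.57]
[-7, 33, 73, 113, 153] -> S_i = -7 + 40*i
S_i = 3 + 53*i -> [3, 56, 109, 162, 215]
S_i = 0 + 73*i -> [0, 73, 146, 219, 292]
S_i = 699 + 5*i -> [699, 704, 709, 714, 719]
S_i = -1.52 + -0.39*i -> [-1.52, -1.91, -2.3, -2.69, -3.08]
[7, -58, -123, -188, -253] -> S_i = 7 + -65*i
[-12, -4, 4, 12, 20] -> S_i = -12 + 8*i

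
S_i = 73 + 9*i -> [73, 82, 91, 100, 109]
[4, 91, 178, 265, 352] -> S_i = 4 + 87*i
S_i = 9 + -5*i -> [9, 4, -1, -6, -11]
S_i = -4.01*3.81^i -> [-4.01, -15.28, -58.21, -221.78, -844.98]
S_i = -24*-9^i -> [-24, 216, -1944, 17496, -157464]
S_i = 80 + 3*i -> [80, 83, 86, 89, 92]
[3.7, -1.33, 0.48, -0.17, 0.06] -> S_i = 3.70*(-0.36)^i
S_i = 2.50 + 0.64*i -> [2.5, 3.14, 3.78, 4.42, 5.06]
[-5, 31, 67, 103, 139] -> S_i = -5 + 36*i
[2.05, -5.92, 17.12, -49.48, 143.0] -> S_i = 2.05*(-2.89)^i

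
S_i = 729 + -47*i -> [729, 682, 635, 588, 541]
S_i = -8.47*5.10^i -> [-8.47, -43.2, -220.3, -1123.55, -5730.13]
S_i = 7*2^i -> [7, 14, 28, 56, 112]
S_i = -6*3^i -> [-6, -18, -54, -162, -486]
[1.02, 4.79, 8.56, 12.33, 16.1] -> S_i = 1.02 + 3.77*i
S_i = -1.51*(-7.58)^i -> [-1.51, 11.45, -86.76, 657.63, -4984.87]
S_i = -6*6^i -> [-6, -36, -216, -1296, -7776]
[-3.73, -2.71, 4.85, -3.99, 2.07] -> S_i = Random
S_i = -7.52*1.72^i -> [-7.52, -12.93, -22.25, -38.27, -65.82]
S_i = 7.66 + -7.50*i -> [7.66, 0.16, -7.34, -14.84, -22.34]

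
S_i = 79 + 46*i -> [79, 125, 171, 217, 263]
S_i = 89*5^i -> [89, 445, 2225, 11125, 55625]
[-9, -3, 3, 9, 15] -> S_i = -9 + 6*i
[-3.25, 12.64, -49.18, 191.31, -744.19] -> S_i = -3.25*(-3.89)^i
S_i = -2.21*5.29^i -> [-2.21, -11.69, -61.84, -327.16, -1730.67]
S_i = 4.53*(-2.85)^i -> [4.53, -12.91, 36.79, -104.87, 298.87]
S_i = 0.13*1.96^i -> [0.13, 0.25, 0.5, 0.98, 1.92]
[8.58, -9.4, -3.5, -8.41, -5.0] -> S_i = Random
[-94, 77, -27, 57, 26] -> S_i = Random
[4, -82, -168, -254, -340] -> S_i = 4 + -86*i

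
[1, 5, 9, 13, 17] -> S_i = 1 + 4*i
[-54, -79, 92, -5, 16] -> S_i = Random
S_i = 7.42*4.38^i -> [7.42, 32.5, 142.35, 623.49, 2730.87]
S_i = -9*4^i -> [-9, -36, -144, -576, -2304]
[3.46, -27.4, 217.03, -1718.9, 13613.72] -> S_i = 3.46*(-7.92)^i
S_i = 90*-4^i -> [90, -360, 1440, -5760, 23040]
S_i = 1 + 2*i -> [1, 3, 5, 7, 9]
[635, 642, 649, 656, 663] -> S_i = 635 + 7*i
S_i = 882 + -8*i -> [882, 874, 866, 858, 850]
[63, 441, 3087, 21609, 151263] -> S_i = 63*7^i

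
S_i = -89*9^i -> [-89, -801, -7209, -64881, -583929]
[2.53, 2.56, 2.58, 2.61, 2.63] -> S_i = 2.53*1.01^i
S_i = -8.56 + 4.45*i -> [-8.56, -4.11, 0.34, 4.79, 9.24]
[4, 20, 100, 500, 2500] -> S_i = 4*5^i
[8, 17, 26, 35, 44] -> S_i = 8 + 9*i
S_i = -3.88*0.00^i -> [-3.88, -0.0, -0.0, -0.0, -0.0]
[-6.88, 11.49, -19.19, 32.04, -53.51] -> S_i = -6.88*(-1.67)^i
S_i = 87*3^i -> [87, 261, 783, 2349, 7047]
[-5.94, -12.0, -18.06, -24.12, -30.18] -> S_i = -5.94 + -6.06*i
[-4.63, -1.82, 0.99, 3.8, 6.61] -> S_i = -4.63 + 2.81*i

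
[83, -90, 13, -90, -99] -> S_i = Random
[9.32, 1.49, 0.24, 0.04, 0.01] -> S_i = 9.32*0.16^i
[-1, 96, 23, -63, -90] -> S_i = Random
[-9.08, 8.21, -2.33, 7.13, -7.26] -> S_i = Random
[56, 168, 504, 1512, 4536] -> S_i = 56*3^i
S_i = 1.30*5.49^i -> [1.3, 7.14, 39.18, 215.11, 1180.95]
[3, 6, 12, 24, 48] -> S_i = 3*2^i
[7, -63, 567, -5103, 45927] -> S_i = 7*-9^i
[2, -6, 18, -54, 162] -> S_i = 2*-3^i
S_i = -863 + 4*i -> [-863, -859, -855, -851, -847]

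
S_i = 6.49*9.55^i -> [6.49, 61.98, 591.9, 5652.69, 53983.15]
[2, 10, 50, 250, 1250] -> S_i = 2*5^i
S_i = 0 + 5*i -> [0, 5, 10, 15, 20]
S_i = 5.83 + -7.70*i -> [5.83, -1.87, -9.57, -17.27, -24.97]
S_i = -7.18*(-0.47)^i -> [-7.18, 3.37, -1.59, 0.75, -0.35]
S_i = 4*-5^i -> [4, -20, 100, -500, 2500]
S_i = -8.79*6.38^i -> [-8.79, -56.08, -357.79, -2282.71, -14563.7]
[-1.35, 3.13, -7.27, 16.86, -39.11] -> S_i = -1.35*(-2.32)^i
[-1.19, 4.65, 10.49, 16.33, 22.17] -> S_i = -1.19 + 5.84*i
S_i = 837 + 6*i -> [837, 843, 849, 855, 861]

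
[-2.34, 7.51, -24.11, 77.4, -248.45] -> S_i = -2.34*(-3.21)^i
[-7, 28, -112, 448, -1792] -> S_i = -7*-4^i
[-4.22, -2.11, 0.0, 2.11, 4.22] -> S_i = -4.22 + 2.11*i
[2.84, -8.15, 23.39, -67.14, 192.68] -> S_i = 2.84*(-2.87)^i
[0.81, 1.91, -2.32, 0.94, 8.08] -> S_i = Random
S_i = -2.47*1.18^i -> [-2.47, -2.91, -3.44, -4.06, -4.79]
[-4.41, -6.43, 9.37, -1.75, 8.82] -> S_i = Random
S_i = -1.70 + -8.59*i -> [-1.7, -10.29, -18.88, -27.47, -36.06]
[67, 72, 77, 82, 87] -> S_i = 67 + 5*i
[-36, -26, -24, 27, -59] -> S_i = Random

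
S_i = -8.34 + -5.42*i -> [-8.34, -13.76, -19.18, -24.6, -30.02]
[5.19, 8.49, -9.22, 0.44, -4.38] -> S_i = Random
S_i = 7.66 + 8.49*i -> [7.66, 16.15, 24.64, 33.13, 41.62]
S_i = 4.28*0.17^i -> [4.28, 0.73, 0.12, 0.02, 0.0]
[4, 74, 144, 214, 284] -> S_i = 4 + 70*i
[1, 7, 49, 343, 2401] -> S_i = 1*7^i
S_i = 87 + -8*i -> [87, 79, 71, 63, 55]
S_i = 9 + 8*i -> [9, 17, 25, 33, 41]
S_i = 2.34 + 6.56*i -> [2.34, 8.9, 15.46, 22.02, 28.58]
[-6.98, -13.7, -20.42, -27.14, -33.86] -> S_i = -6.98 + -6.72*i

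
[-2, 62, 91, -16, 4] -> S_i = Random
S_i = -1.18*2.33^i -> [-1.18, -2.75, -6.41, -14.93, -34.78]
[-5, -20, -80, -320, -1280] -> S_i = -5*4^i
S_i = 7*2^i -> [7, 14, 28, 56, 112]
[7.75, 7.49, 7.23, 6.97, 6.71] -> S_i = 7.75 + -0.26*i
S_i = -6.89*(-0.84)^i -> [-6.89, 5.79, -4.86, 4.08, -3.43]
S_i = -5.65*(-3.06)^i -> [-5.65, 17.29, -52.9, 161.89, -495.38]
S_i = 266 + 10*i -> [266, 276, 286, 296, 306]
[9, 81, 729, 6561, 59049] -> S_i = 9*9^i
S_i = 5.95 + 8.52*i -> [5.95, 14.47, 22.99, 31.51, 40.03]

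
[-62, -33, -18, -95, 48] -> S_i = Random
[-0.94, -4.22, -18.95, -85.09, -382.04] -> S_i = -0.94*4.49^i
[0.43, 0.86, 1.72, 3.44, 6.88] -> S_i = 0.43*2.00^i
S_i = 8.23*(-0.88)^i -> [8.23, -7.24, 6.37, -5.61, 4.94]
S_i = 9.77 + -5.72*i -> [9.77, 4.05, -1.67, -7.39, -13.11]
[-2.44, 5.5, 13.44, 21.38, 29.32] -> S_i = -2.44 + 7.94*i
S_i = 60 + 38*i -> [60, 98, 136, 174, 212]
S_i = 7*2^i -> [7, 14, 28, 56, 112]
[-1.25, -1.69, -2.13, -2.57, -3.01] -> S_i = -1.25 + -0.44*i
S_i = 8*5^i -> [8, 40, 200, 1000, 5000]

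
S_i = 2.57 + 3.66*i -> [2.57, 6.23, 9.89, 13.55, 17.21]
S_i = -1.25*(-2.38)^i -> [-1.25, 2.97, -7.08, 16.85, -40.11]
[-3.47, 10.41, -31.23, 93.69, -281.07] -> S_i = -3.47*(-3.00)^i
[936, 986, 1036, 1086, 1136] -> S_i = 936 + 50*i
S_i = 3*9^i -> [3, 27, 243, 2187, 19683]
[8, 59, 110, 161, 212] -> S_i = 8 + 51*i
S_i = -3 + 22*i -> [-3, 19, 41, 63, 85]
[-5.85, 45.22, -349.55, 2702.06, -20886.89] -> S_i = -5.85*(-7.73)^i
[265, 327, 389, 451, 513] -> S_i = 265 + 62*i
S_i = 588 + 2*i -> [588, 590, 592, 594, 596]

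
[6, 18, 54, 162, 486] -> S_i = 6*3^i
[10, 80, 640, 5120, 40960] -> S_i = 10*8^i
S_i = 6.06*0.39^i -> [6.06, 2.36, 0.92, 0.36, 0.14]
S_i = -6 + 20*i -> [-6, 14, 34, 54, 74]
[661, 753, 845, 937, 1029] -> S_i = 661 + 92*i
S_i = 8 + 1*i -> [8, 9, 10, 11, 12]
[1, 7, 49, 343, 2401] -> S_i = 1*7^i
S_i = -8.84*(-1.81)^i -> [-8.84, 16.0, -28.96, 52.42, -94.88]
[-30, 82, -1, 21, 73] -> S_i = Random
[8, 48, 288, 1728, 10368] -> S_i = 8*6^i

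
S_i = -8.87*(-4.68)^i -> [-8.87, 41.51, -194.27, 909.2, -4255.07]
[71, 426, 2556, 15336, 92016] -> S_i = 71*6^i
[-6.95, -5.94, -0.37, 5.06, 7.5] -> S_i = Random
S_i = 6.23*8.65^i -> [6.23, 53.89, 466.14, 4032.15, 34878.07]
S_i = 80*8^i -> [80, 640, 5120, 40960, 327680]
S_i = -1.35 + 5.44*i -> [-1.35, 4.09, 9.53, 14.97, 20.41]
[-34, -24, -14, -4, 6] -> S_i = -34 + 10*i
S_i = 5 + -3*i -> [5, 2, -1, -4, -7]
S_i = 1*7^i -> [1, 7, 49, 343, 2401]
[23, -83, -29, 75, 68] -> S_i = Random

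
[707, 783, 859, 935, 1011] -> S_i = 707 + 76*i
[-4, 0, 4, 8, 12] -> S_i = -4 + 4*i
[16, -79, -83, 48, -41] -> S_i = Random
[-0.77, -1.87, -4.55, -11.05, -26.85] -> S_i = -0.77*2.43^i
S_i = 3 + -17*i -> [3, -14, -31, -48, -65]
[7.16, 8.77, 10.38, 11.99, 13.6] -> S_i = 7.16 + 1.61*i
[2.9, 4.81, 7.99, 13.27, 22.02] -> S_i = 2.90*1.66^i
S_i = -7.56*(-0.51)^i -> [-7.56, 3.86, -1.97, 1.0, -0.51]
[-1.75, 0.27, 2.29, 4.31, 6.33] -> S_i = -1.75 + 2.02*i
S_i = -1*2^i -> [-1, -2, -4, -8, -16]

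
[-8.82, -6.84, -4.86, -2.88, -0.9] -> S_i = -8.82 + 1.98*i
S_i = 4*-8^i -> [4, -32, 256, -2048, 16384]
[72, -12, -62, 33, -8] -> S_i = Random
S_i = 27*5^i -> [27, 135, 675, 3375, 16875]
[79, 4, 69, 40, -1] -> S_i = Random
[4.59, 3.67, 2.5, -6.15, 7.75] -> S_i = Random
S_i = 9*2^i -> [9, 18, 36, 72, 144]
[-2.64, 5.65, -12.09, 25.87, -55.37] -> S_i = -2.64*(-2.14)^i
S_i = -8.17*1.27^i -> [-8.17, -10.38, -13.18, -16.74, -21.25]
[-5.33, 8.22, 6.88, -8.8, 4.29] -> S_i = Random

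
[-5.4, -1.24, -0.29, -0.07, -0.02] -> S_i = -5.40*0.23^i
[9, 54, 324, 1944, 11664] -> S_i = 9*6^i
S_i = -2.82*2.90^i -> [-2.82, -8.18, -23.72, -68.78, -199.45]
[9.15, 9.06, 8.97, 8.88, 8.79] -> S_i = 9.15*0.99^i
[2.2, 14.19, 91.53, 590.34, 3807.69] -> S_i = 2.20*6.45^i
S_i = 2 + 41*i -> [2, 43, 84, 125, 166]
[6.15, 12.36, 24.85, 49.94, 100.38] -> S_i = 6.15*2.01^i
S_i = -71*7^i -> [-71, -497, -3479, -24353, -170471]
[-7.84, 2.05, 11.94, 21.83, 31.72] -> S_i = -7.84 + 9.89*i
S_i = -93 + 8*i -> [-93, -85, -77, -69, -61]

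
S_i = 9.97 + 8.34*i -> [9.97, 18.31, 26.65, 34.99, 43.33]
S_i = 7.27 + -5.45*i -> [7.27, 1.82, -3.63, -9.08, -14.53]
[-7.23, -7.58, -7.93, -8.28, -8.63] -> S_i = -7.23 + -0.35*i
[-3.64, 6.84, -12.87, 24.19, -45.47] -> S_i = -3.64*(-1.88)^i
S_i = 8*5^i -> [8, 40, 200, 1000, 5000]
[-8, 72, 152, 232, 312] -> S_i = -8 + 80*i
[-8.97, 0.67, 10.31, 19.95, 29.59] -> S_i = -8.97 + 9.64*i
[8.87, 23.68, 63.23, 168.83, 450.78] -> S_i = 8.87*2.67^i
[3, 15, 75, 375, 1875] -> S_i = 3*5^i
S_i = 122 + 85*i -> [122, 207, 292, 377, 462]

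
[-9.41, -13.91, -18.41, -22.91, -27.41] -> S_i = -9.41 + -4.50*i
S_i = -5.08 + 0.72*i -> [-5.08, -4.36, -3.64, -2.92, -2.2]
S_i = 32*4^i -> [32, 128, 512, 2048, 8192]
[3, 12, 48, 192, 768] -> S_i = 3*4^i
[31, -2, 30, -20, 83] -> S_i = Random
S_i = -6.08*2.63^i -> [-6.08, -15.99, -42.05, -110.6, -290.89]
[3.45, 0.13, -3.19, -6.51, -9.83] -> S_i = 3.45 + -3.32*i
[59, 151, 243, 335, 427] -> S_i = 59 + 92*i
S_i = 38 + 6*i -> [38, 44, 50, 56, 62]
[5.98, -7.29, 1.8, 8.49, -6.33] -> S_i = Random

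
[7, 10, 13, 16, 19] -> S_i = 7 + 3*i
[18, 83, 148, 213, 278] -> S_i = 18 + 65*i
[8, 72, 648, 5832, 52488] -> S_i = 8*9^i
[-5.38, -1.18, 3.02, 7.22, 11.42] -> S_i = -5.38 + 4.20*i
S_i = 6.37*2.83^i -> [6.37, 18.03, 51.02, 144.38, 408.59]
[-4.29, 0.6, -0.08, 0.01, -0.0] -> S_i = -4.29*(-0.14)^i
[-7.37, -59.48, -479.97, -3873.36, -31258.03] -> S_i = -7.37*8.07^i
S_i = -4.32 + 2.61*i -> [-4.32, -1.71, 0.9, 3.51, 6.12]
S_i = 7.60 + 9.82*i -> [7.6, 17.42, 27.24, 37.06, 46.88]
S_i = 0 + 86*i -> [0, 86, 172, 258, 344]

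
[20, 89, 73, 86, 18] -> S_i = Random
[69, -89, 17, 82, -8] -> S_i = Random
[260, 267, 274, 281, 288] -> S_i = 260 + 7*i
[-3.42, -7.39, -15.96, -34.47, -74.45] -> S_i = -3.42*2.16^i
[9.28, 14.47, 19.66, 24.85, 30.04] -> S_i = 9.28 + 5.19*i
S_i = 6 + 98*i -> [6, 104, 202, 300, 398]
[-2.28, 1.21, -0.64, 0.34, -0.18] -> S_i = -2.28*(-0.53)^i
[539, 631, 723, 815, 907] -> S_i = 539 + 92*i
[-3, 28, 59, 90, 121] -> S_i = -3 + 31*i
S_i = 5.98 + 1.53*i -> [5.98, 7.51, 9.04, 10.57, 12.1]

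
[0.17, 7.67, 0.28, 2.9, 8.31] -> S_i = Random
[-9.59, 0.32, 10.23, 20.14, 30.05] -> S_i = -9.59 + 9.91*i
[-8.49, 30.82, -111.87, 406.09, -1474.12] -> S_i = -8.49*(-3.63)^i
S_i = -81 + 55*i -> [-81, -26, 29, 84, 139]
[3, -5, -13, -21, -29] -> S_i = 3 + -8*i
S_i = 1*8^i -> [1, 8, 64, 512, 4096]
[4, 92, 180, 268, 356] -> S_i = 4 + 88*i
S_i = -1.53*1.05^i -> [-1.53, -1.61, -1.69, -1.77, -1.86]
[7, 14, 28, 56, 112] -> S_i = 7*2^i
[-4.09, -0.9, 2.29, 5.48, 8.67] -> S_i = -4.09 + 3.19*i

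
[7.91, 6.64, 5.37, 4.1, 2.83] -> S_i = 7.91 + -1.27*i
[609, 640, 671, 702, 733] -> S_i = 609 + 31*i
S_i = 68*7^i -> [68, 476, 3332, 23324, 163268]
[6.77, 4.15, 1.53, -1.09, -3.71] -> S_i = 6.77 + -2.62*i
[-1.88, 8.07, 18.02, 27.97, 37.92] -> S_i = -1.88 + 9.95*i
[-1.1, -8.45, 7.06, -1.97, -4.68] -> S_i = Random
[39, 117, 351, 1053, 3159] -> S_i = 39*3^i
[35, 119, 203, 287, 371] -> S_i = 35 + 84*i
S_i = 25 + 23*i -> [25, 48, 71, 94, 117]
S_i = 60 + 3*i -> [60, 63, 66, 69, 72]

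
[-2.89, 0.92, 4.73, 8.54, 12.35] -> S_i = -2.89 + 3.81*i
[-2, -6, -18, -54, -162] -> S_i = -2*3^i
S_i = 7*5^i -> [7, 35, 175, 875, 4375]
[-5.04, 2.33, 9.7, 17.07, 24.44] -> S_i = -5.04 + 7.37*i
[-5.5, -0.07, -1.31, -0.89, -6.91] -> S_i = Random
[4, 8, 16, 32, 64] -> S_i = 4*2^i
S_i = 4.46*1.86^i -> [4.46, 8.3, 15.43, 28.7, 53.38]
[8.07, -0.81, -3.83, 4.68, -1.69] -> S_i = Random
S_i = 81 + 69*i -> [81, 150, 219, 288, 357]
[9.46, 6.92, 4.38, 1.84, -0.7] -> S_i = 9.46 + -2.54*i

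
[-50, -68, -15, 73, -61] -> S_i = Random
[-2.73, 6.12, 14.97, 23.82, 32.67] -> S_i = -2.73 + 8.85*i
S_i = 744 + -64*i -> [744, 680, 616, 552, 488]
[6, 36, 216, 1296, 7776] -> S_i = 6*6^i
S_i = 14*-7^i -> [14, -98, 686, -4802, 33614]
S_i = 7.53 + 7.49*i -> [7.53, 15.02, 22.51, 30.0, 37.49]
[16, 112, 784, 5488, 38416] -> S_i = 16*7^i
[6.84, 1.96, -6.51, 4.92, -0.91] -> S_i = Random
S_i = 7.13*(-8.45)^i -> [7.13, -60.25, 509.1, -4301.89, 36351.0]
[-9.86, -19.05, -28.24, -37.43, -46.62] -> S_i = -9.86 + -9.19*i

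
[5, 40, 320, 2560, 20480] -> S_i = 5*8^i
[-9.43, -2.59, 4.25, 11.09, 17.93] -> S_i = -9.43 + 6.84*i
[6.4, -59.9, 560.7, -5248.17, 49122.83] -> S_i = 6.40*(-9.36)^i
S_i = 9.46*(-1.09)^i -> [9.46, -10.31, 11.24, -12.25, 13.35]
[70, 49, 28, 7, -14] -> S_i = 70 + -21*i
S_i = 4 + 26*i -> [4, 30, 56, 82, 108]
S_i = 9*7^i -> [9, 63, 441, 3087, 21609]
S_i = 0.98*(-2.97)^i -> [0.98, -2.91, 8.64, -25.67, 76.25]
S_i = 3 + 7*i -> [3, 10, 17, 24, 31]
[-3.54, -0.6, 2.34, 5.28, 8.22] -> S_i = -3.54 + 2.94*i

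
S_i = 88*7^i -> [88, 616, 4312, 30184, 211288]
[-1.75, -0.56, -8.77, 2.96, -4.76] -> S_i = Random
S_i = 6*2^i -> [6, 12, 24, 48, 96]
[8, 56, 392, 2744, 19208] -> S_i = 8*7^i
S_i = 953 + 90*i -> [953, 1043, 1133, 1223, 1313]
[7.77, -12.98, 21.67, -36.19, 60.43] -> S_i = 7.77*(-1.67)^i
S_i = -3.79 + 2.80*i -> [-3.79, -0.99, 1.81, 4.61, 7.41]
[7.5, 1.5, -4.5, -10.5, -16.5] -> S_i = 7.50 + -6.00*i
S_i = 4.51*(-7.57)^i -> [4.51, -34.14, 258.45, -1956.43, 14810.17]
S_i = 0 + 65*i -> [0, 65, 130, 195, 260]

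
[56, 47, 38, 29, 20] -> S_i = 56 + -9*i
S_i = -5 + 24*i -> [-5, 19, 43, 67, 91]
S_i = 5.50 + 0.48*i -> [5.5, 5.98, 6.46, 6.94, 7.42]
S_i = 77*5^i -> [77, 385, 1925, 9625, 48125]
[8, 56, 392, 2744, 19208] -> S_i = 8*7^i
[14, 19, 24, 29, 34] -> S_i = 14 + 5*i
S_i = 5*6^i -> [5, 30, 180, 1080, 6480]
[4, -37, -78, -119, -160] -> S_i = 4 + -41*i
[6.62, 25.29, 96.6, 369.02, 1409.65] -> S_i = 6.62*3.82^i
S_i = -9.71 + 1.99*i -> [-9.71, -7.72, -5.73, -3.74, -1.75]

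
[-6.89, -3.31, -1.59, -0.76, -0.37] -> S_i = -6.89*0.48^i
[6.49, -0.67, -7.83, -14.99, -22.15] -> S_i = 6.49 + -7.16*i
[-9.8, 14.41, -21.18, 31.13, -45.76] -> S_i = -9.80*(-1.47)^i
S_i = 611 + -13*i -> [611, 598, 585, 572, 559]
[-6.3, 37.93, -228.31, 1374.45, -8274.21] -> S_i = -6.30*(-6.02)^i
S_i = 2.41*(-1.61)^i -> [2.41, -3.88, 6.25, -10.06, 16.19]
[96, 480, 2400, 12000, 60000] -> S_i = 96*5^i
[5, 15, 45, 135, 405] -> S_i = 5*3^i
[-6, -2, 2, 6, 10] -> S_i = -6 + 4*i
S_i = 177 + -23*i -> [177, 154, 131, 108, 85]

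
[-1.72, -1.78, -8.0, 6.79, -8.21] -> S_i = Random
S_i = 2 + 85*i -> [2, 87, 172, 257, 342]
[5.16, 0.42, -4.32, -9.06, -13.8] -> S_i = 5.16 + -4.74*i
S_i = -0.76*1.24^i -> [-0.76, -0.94, -1.17, -1.45, -1.8]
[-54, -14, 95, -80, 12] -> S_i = Random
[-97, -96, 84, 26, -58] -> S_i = Random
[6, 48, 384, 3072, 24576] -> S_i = 6*8^i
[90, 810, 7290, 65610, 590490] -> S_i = 90*9^i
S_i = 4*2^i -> [4, 8, 16, 32, 64]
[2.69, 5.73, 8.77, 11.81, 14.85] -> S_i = 2.69 + 3.04*i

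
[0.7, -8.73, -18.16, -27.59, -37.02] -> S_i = 0.70 + -9.43*i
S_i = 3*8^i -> [3, 24, 192, 1536, 12288]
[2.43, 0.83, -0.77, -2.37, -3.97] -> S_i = 2.43 + -1.60*i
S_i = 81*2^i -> [81, 162, 324, 648, 1296]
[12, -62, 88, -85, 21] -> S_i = Random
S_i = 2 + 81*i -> [2, 83, 164, 245, 326]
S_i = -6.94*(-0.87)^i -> [-6.94, 6.04, -5.25, 4.57, -3.98]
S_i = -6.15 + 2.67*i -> [-6.15, -3.48, -0.81, 1.86, 4.53]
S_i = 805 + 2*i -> [805, 807, 809, 811, 813]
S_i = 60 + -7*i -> [60, 53, 46, 39, 32]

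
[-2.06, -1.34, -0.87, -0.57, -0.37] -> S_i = -2.06*0.65^i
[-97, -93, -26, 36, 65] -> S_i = Random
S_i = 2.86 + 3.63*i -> [2.86, 6.49, 10.12, 13.75, 17.38]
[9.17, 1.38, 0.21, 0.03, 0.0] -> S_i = 9.17*0.15^i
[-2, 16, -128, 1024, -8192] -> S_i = -2*-8^i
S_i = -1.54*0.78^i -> [-1.54, -1.2, -0.94, -0.73, -0.57]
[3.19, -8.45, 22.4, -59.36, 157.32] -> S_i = 3.19*(-2.65)^i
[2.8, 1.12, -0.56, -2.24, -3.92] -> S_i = 2.80 + -1.68*i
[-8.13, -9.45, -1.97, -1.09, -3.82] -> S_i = Random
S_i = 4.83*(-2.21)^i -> [4.83, -10.67, 23.59, -52.13, 115.22]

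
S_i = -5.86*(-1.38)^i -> [-5.86, 8.09, -11.16, 15.4, -21.25]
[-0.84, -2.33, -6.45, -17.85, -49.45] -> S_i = -0.84*2.77^i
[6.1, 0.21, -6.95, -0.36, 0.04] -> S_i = Random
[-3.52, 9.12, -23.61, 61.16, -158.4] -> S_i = -3.52*(-2.59)^i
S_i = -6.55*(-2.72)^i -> [-6.55, 17.82, -48.46, 131.81, -358.52]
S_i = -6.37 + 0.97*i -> [-6.37, -5.4, -4.43, -3.46, -2.49]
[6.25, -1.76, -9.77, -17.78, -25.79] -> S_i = 6.25 + -8.01*i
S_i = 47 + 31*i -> [47, 78, 109, 140, 171]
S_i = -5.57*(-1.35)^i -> [-5.57, 7.52, -10.15, 13.7, -18.5]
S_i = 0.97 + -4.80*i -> [0.97, -3.83, -8.63, -13.43, -18.23]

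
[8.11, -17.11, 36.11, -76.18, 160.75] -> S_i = 8.11*(-2.11)^i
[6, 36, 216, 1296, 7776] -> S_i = 6*6^i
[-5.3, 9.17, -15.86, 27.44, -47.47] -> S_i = -5.30*(-1.73)^i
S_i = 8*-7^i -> [8, -56, 392, -2744, 19208]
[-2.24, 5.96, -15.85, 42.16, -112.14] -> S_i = -2.24*(-2.66)^i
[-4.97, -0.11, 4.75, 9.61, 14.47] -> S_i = -4.97 + 4.86*i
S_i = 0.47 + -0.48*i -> [0.47, -0.01, -0.49, -0.97, -1.45]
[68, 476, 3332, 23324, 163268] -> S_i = 68*7^i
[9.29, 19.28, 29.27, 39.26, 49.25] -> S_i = 9.29 + 9.99*i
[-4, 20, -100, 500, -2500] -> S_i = -4*-5^i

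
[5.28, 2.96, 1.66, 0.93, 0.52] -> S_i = 5.28*0.56^i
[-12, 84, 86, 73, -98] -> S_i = Random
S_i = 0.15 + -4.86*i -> [0.15, -4.71, -9.57, -14.43, -19.29]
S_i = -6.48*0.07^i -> [-6.48, -0.45, -0.03, -0.0, -0.0]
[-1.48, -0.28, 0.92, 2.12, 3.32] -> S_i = -1.48 + 1.20*i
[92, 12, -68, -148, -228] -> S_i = 92 + -80*i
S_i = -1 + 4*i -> [-1, 3, 7, 11, 15]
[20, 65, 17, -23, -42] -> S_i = Random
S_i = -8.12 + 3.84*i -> [-8.12, -4.28, -0.44, 3.4, 7.24]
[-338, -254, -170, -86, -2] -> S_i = -338 + 84*i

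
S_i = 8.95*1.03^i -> [8.95, 9.22, 9.5, 9.78, 10.07]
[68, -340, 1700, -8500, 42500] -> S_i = 68*-5^i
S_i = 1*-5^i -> [1, -5, 25, -125, 625]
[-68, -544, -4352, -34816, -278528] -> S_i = -68*8^i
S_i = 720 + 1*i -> [720, 721, 722, 723, 724]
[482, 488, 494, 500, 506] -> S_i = 482 + 6*i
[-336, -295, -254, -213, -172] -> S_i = -336 + 41*i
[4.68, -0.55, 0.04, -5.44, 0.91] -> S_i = Random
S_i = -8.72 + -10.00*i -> [-8.72, -18.72, -28.72, -38.72, -48.72]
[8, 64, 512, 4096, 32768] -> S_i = 8*8^i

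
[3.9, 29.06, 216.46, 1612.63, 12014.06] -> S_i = 3.90*7.45^i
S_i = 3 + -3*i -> [3, 0, -3, -6, -9]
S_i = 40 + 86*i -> [40, 126, 212, 298, 384]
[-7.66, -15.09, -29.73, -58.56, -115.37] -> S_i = -7.66*1.97^i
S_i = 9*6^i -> [9, 54, 324, 1944, 11664]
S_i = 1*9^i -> [1, 9, 81, 729, 6561]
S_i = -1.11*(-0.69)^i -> [-1.11, 0.77, -0.53, 0.36, -0.25]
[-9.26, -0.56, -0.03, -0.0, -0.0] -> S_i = -9.26*0.06^i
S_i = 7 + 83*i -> [7, 90, 173, 256, 339]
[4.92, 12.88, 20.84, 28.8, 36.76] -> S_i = 4.92 + 7.96*i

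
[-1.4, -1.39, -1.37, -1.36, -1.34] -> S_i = -1.40*0.99^i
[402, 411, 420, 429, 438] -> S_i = 402 + 9*i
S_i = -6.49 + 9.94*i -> [-6.49, 3.45, 13.39, 23.33, 33.27]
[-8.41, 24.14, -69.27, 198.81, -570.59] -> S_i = -8.41*(-2.87)^i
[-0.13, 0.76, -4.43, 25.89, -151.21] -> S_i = -0.13*(-5.84)^i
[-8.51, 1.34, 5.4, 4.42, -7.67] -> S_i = Random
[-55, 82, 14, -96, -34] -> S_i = Random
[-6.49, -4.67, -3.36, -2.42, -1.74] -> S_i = -6.49*0.72^i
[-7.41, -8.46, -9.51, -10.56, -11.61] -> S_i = -7.41 + -1.05*i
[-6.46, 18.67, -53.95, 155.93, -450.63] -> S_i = -6.46*(-2.89)^i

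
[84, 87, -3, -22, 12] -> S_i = Random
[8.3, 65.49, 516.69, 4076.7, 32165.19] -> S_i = 8.30*7.89^i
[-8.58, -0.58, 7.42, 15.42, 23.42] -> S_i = -8.58 + 8.00*i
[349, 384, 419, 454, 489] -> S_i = 349 + 35*i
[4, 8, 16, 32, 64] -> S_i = 4*2^i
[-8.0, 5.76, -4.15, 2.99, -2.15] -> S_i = -8.00*(-0.72)^i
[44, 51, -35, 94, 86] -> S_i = Random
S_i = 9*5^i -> [9, 45, 225, 1125, 5625]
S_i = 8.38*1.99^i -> [8.38, 16.68, 33.19, 66.04, 131.42]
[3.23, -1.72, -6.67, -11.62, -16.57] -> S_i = 3.23 + -4.95*i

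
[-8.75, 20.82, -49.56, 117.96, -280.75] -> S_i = -8.75*(-2.38)^i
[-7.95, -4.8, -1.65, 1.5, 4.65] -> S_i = -7.95 + 3.15*i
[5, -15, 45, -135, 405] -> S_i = 5*-3^i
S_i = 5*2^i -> [5, 10, 20, 40, 80]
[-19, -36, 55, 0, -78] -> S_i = Random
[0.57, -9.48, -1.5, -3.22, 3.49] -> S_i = Random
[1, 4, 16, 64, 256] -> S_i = 1*4^i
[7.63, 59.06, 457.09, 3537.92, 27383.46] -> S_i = 7.63*7.74^i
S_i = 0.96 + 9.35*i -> [0.96, 10.31, 19.66, 29.01, 38.36]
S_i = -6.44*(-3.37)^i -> [-6.44, 21.7, -73.14, 246.48, -830.63]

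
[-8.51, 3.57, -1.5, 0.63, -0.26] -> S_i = -8.51*(-0.42)^i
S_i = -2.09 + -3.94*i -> [-2.09, -6.03, -9.97, -13.91, -17.85]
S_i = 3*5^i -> [3, 15, 75, 375, 1875]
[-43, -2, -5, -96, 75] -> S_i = Random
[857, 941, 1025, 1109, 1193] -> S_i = 857 + 84*i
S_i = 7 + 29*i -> [7, 36, 65, 94, 123]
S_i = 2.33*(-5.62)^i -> [2.33, -13.09, 73.59, -413.59, 2324.35]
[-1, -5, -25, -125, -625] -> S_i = -1*5^i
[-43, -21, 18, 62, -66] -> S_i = Random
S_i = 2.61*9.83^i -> [2.61, 25.66, 252.2, 2479.14, 24369.95]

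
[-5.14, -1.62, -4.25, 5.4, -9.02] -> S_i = Random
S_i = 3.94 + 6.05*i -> [3.94, 9.99, 16.04, 22.09, 28.14]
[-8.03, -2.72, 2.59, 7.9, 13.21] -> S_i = -8.03 + 5.31*i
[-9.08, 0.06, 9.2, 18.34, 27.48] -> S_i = -9.08 + 9.14*i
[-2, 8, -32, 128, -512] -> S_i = -2*-4^i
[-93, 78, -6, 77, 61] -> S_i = Random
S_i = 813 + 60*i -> [813, 873, 933, 993, 1053]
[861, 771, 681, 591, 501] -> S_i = 861 + -90*i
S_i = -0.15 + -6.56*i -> [-0.15, -6.71, -13.27, -19.83, -26.39]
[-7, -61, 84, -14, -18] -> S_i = Random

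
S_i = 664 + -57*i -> [664, 607, 550, 493, 436]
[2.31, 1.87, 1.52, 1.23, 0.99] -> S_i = 2.31*0.81^i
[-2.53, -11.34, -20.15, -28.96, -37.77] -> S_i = -2.53 + -8.81*i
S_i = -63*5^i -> [-63, -315, -1575, -7875, -39375]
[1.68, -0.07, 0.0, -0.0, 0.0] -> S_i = 1.68*(-0.04)^i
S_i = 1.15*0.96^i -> [1.15, 1.1, 1.06, 1.02, 0.98]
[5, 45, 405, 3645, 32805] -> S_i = 5*9^i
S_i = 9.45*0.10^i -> [9.45, 0.94, 0.09, 0.01, 0.0]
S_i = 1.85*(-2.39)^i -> [1.85, -4.42, 10.57, -25.26, 60.36]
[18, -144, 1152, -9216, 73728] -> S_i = 18*-8^i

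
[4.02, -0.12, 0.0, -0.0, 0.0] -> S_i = 4.02*(-0.03)^i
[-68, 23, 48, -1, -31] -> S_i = Random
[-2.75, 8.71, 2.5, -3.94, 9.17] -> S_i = Random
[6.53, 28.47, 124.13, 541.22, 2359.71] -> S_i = 6.53*4.36^i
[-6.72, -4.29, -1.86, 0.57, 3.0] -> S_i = -6.72 + 2.43*i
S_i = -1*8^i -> [-1, -8, -64, -512, -4096]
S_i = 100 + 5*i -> [100, 105, 110, 115, 120]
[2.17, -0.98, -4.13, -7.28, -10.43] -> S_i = 2.17 + -3.15*i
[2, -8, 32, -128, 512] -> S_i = 2*-4^i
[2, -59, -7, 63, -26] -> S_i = Random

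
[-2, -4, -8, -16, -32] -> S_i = -2*2^i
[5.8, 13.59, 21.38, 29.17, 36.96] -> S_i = 5.80 + 7.79*i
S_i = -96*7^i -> [-96, -672, -4704, -32928, -230496]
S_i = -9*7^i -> [-9, -63, -441, -3087, -21609]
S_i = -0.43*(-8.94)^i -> [-0.43, 3.84, -34.37, 307.24, -2746.75]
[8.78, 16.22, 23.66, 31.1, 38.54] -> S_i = 8.78 + 7.44*i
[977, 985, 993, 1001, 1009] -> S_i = 977 + 8*i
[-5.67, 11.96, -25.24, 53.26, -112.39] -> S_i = -5.67*(-2.11)^i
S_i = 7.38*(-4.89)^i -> [7.38, -36.09, 176.47, -862.94, 4219.8]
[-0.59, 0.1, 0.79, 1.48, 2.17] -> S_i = -0.59 + 0.69*i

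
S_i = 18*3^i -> [18, 54, 162, 486, 1458]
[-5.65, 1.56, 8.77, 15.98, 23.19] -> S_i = -5.65 + 7.21*i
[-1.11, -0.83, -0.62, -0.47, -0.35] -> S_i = -1.11*0.75^i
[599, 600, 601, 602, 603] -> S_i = 599 + 1*i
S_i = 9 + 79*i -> [9, 88, 167, 246, 325]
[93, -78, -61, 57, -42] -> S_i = Random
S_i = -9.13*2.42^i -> [-9.13, -22.09, -53.47, -129.39, -313.14]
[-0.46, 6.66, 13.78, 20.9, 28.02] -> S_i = -0.46 + 7.12*i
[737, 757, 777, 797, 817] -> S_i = 737 + 20*i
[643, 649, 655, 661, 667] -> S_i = 643 + 6*i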